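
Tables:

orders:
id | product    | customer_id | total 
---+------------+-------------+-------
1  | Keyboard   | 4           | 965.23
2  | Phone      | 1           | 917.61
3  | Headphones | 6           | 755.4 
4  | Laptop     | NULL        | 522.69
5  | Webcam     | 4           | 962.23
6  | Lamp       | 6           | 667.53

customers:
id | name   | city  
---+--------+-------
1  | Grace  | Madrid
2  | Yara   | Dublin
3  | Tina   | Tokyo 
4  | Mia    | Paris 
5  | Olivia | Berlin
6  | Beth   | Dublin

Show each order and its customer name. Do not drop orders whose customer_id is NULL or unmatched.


LEFT JOIN keeps every row from orders (the left table); where customer_id has no match in customers, the customer columns become NULL. Walk through each order:
  - order 1 (Keyboard): customer_id=4 -> matches Mia
  - order 2 (Phone): customer_id=1 -> matches Grace
  - order 3 (Headphones): customer_id=6 -> matches Beth
  - order 4 (Laptop): customer_id=NULL, no match -> kept with NULL
  - order 5 (Webcam): customer_id=4 -> matches Mia
  - order 6 (Lamp): customer_id=6 -> matches Beth
All 6 rows appear; 1 has NULL customer.

SQL:
SELECT a.product, b.name AS customer
FROM orders a
LEFT JOIN customers b ON a.customer_id = b.id

Result:
product    | customer
-----------+---------
Keyboard   | Mia     
Phone      | Grace   
Headphones | Beth    
Laptop     | NULL    
Webcam     | Mia     
Lamp       | Beth    


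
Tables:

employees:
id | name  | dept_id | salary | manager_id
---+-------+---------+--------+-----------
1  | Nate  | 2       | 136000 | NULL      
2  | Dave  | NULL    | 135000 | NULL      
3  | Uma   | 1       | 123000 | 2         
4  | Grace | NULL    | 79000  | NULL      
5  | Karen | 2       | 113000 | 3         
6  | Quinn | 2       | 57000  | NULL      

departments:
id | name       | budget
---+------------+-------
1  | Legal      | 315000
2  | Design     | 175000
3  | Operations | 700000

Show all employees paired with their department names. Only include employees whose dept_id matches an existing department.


INNER JOIN keeps only employees rows whose dept_id matches an id in departments. Walk through each employee:
  - employee 1 (Nate): dept_id=2 -> matches Design
  - employee 2 (Dave): dept_id=NULL, no match -> dropped
  - employee 3 (Uma): dept_id=1 -> matches Legal
  - employee 4 (Grace): dept_id=NULL, no match -> dropped
  - employee 5 (Karen): dept_id=2 -> matches Design
  - employee 6 (Quinn): dept_id=2 -> matches Design
So 2 of 6 rows are dropped.

SQL:
SELECT a.name, b.name AS department
FROM employees a
INNER JOIN departments b ON a.dept_id = b.id

Result:
name  | department
------+-----------
Nate  | Design    
Uma   | Legal     
Karen | Design    
Quinn | Design    


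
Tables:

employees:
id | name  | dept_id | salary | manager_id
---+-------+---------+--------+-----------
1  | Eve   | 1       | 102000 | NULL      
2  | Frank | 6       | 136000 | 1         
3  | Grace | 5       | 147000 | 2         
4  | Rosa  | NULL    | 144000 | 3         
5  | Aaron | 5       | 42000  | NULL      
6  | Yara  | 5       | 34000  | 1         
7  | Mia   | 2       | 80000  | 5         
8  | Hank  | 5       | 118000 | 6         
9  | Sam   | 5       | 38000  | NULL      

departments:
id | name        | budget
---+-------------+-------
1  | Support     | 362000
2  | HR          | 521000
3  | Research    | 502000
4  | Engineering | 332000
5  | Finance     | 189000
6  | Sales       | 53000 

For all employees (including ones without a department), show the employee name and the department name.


LEFT JOIN keeps every row from employees (the left table); where dept_id has no match in departments, the department columns become NULL. Walk through each employee:
  - employee 1 (Eve): dept_id=1 -> matches Support
  - employee 2 (Frank): dept_id=6 -> matches Sales
  - employee 3 (Grace): dept_id=5 -> matches Finance
  - employee 4 (Rosa): dept_id=NULL, no match -> kept with NULL
  - employee 5 (Aaron): dept_id=5 -> matches Finance
  - employee 6 (Yara): dept_id=5 -> matches Finance
  - employee 7 (Mia): dept_id=2 -> matches HR
  - employee 8 (Hank): dept_id=5 -> matches Finance
  - employee 9 (Sam): dept_id=5 -> matches Finance
All 9 rows appear; 1 has NULL department.

SQL:
SELECT a.name, b.name AS department
FROM employees a
LEFT JOIN departments b ON a.dept_id = b.id

Result:
name  | department
------+-----------
Eve   | Support   
Frank | Sales     
Grace | Finance   
Rosa  | NULL      
Aaron | Finance   
Yara  | Finance   
Mia   | HR        
Hank  | Finance   
Sam   | Finance   


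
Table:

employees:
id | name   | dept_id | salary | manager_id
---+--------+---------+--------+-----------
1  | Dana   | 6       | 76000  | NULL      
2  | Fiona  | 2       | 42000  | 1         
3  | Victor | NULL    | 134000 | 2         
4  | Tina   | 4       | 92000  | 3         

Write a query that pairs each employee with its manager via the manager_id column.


This is a self-join: employees is joined to a second copy of itself, matching each row's manager_id to another row's id. Use LEFT JOIN so rows with manager_id=NULL are kept.
  - employee 1 (Dana): manager_id=NULL -> NULL
  - employee 2 (Fiona): manager_id=1 -> Dana
  - employee 3 (Victor): manager_id=2 -> Fiona
  - employee 4 (Tina): manager_id=3 -> Victor

SQL:
SELECT a.name AS item, b.name AS manager
FROM employees a
LEFT JOIN employees b ON a.manager_id = b.id

Result:
item   | manager
-------+--------
Dana   | NULL   
Fiona  | Dana   
Victor | Fiona  
Tina   | Victor 


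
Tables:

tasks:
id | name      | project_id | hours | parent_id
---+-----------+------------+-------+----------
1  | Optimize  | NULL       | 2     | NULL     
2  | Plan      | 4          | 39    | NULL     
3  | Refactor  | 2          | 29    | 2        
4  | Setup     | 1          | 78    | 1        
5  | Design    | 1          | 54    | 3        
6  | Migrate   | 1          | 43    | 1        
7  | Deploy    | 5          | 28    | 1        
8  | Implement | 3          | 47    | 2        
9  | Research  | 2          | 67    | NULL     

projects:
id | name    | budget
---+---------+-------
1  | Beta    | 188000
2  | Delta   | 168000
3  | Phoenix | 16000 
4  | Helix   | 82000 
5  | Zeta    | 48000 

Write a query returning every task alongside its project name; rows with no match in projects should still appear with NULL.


LEFT JOIN keeps every row from tasks (the left table); where project_id has no match in projects, the project columns become NULL. Walk through each task:
  - task 1 (Optimize): project_id=NULL, no match -> kept with NULL
  - task 2 (Plan): project_id=4 -> matches Helix
  - task 3 (Refactor): project_id=2 -> matches Delta
  - task 4 (Setup): project_id=1 -> matches Beta
  - task 5 (Design): project_id=1 -> matches Beta
  - task 6 (Migrate): project_id=1 -> matches Beta
  - task 7 (Deploy): project_id=5 -> matches Zeta
  - task 8 (Implement): project_id=3 -> matches Phoenix
  - task 9 (Research): project_id=2 -> matches Delta
All 9 rows appear; 1 has NULL project.

SQL:
SELECT a.name, b.name AS project
FROM tasks a
LEFT JOIN projects b ON a.project_id = b.id

Result:
name      | project
----------+--------
Optimize  | NULL   
Plan      | Helix  
Refactor  | Delta  
Setup     | Beta   
Design    | Beta   
Migrate   | Beta   
Deploy    | Zeta   
Implement | Phoenix
Research  | Delta  


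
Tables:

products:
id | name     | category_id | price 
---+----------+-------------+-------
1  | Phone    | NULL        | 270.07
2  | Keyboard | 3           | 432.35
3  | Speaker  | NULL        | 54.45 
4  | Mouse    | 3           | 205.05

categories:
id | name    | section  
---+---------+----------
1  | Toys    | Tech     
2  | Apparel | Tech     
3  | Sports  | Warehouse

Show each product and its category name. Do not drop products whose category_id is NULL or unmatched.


LEFT JOIN keeps every row from products (the left table); where category_id has no match in categories, the category columns become NULL. Walk through each product:
  - product 1 (Phone): category_id=NULL, no match -> kept with NULL
  - product 2 (Keyboard): category_id=3 -> matches Sports
  - product 3 (Speaker): category_id=NULL, no match -> kept with NULL
  - product 4 (Mouse): category_id=3 -> matches Sports
All 4 rows appear; 2 have NULL category.

SQL:
SELECT a.name, b.name AS category
FROM products a
LEFT JOIN categories b ON a.category_id = b.id

Result:
name     | category
---------+---------
Phone    | NULL    
Keyboard | Sports  
Speaker  | NULL    
Mouse    | Sports  


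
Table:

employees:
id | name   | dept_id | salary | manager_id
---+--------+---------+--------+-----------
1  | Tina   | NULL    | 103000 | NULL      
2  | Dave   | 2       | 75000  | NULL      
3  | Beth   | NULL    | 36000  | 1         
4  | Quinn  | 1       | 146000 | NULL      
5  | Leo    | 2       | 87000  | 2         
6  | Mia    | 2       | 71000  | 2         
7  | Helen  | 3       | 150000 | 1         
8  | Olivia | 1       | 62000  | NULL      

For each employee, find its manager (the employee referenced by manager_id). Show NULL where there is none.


This is a self-join: employees is joined to a second copy of itself, matching each row's manager_id to another row's id. Use LEFT JOIN so rows with manager_id=NULL are kept.
  - employee 1 (Tina): manager_id=NULL -> NULL
  - employee 2 (Dave): manager_id=NULL -> NULL
  - employee 3 (Beth): manager_id=1 -> Tina
  - employee 4 (Quinn): manager_id=NULL -> NULL
  - employee 5 (Leo): manager_id=2 -> Dave
  - employee 6 (Mia): manager_id=2 -> Dave
  - employee 7 (Helen): manager_id=1 -> Tina
  - employee 8 (Olivia): manager_id=NULL -> NULL

SQL:
SELECT a.name AS item, b.name AS manager
FROM employees a
LEFT JOIN employees b ON a.manager_id = b.id

Result:
item   | manager
-------+--------
Tina   | NULL   
Dave   | NULL   
Beth   | Tina   
Quinn  | NULL   
Leo    | Dave   
Mia    | Dave   
Helen  | Tina   
Olivia | NULL   


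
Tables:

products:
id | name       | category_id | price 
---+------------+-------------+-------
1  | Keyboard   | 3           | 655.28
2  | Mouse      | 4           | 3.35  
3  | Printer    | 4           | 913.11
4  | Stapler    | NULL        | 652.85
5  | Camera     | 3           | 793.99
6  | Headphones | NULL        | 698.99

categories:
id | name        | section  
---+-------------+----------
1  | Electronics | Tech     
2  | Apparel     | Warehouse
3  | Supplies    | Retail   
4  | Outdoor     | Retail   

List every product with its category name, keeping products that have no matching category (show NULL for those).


LEFT JOIN keeps every row from products (the left table); where category_id has no match in categories, the category columns become NULL. Walk through each product:
  - product 1 (Keyboard): category_id=3 -> matches Supplies
  - product 2 (Mouse): category_id=4 -> matches Outdoor
  - product 3 (Printer): category_id=4 -> matches Outdoor
  - product 4 (Stapler): category_id=NULL, no match -> kept with NULL
  - product 5 (Camera): category_id=3 -> matches Supplies
  - product 6 (Headphones): category_id=NULL, no match -> kept with NULL
All 6 rows appear; 2 have NULL category.

SQL:
SELECT a.name, b.name AS category
FROM products a
LEFT JOIN categories b ON a.category_id = b.id

Result:
name       | category
-----------+---------
Keyboard   | Supplies
Mouse      | Outdoor 
Printer    | Outdoor 
Stapler    | NULL    
Camera     | Supplies
Headphones | NULL    


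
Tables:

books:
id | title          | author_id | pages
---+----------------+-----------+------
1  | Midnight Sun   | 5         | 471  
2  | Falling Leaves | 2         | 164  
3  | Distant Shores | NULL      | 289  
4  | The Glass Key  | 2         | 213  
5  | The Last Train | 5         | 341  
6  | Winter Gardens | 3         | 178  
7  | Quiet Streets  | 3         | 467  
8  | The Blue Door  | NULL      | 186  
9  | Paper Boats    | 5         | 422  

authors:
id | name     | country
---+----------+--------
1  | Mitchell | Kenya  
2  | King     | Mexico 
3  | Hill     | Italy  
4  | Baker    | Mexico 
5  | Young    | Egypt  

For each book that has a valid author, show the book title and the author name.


INNER JOIN keeps only books rows whose author_id matches an id in authors. Walk through each book:
  - book 1 (Midnight Sun): author_id=5 -> matches Young
  - book 2 (Falling Leaves): author_id=2 -> matches King
  - book 3 (Distant Shores): author_id=NULL, no match -> dropped
  - book 4 (The Glass Key): author_id=2 -> matches King
  - book 5 (The Last Train): author_id=5 -> matches Young
  - book 6 (Winter Gardens): author_id=3 -> matches Hill
  - book 7 (Quiet Streets): author_id=3 -> matches Hill
  - book 8 (The Blue Door): author_id=NULL, no match -> dropped
  - book 9 (Paper Boats): author_id=5 -> matches Young
So 2 of 9 rows are dropped.

SQL:
SELECT a.title, b.name AS author
FROM books a
INNER JOIN authors b ON a.author_id = b.id

Result:
title          | author
---------------+-------
Midnight Sun   | Young 
Falling Leaves | King  
The Glass Key  | King  
The Last Train | Young 
Winter Gardens | Hill  
Quiet Streets  | Hill  
Paper Boats    | Young 


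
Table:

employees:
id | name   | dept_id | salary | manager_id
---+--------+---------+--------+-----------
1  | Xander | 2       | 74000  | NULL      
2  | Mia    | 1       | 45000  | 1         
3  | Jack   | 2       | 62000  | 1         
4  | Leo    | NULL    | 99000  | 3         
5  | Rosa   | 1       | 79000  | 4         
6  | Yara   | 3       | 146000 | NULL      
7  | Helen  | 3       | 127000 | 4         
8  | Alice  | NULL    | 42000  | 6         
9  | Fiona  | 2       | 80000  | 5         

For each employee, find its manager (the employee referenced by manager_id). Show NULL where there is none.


This is a self-join: employees is joined to a second copy of itself, matching each row's manager_id to another row's id. Use LEFT JOIN so rows with manager_id=NULL are kept.
  - employee 1 (Xander): manager_id=NULL -> NULL
  - employee 2 (Mia): manager_id=1 -> Xander
  - employee 3 (Jack): manager_id=1 -> Xander
  - employee 4 (Leo): manager_id=3 -> Jack
  - employee 5 (Rosa): manager_id=4 -> Leo
  - employee 6 (Yara): manager_id=NULL -> NULL
  - employee 7 (Helen): manager_id=4 -> Leo
  - employee 8 (Alice): manager_id=6 -> Yara
  - employee 9 (Fiona): manager_id=5 -> Rosa

SQL:
SELECT a.name AS item, b.name AS manager
FROM employees a
LEFT JOIN employees b ON a.manager_id = b.id

Result:
item   | manager
-------+--------
Xander | NULL   
Mia    | Xander 
Jack   | Xander 
Leo    | Jack   
Rosa   | Leo    
Yara   | NULL   
Helen  | Leo    
Alice  | Yara   
Fiona  | Rosa   


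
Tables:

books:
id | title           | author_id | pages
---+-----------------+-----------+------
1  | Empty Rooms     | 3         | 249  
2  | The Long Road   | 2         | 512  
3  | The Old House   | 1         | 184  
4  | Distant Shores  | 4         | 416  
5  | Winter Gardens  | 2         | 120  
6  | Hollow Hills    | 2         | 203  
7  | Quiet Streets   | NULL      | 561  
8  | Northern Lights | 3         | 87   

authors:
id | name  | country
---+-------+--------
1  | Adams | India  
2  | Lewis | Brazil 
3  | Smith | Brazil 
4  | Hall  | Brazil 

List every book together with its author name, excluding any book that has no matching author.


INNER JOIN keeps only books rows whose author_id matches an id in authors. Walk through each book:
  - book 1 (Empty Rooms): author_id=3 -> matches Smith
  - book 2 (The Long Road): author_id=2 -> matches Lewis
  - book 3 (The Old House): author_id=1 -> matches Adams
  - book 4 (Distant Shores): author_id=4 -> matches Hall
  - book 5 (Winter Gardens): author_id=2 -> matches Lewis
  - book 6 (Hollow Hills): author_id=2 -> matches Lewis
  - book 7 (Quiet Streets): author_id=NULL, no match -> dropped
  - book 8 (Northern Lights): author_id=3 -> matches Smith
So 1 of 8 rows is dropped.

SQL:
SELECT a.title, b.name AS author
FROM books a
INNER JOIN authors b ON a.author_id = b.id

Result:
title           | author
----------------+-------
Empty Rooms     | Smith 
The Long Road   | Lewis 
The Old House   | Adams 
Distant Shores  | Hall  
Winter Gardens  | Lewis 
Hollow Hills    | Lewis 
Northern Lights | Smith 


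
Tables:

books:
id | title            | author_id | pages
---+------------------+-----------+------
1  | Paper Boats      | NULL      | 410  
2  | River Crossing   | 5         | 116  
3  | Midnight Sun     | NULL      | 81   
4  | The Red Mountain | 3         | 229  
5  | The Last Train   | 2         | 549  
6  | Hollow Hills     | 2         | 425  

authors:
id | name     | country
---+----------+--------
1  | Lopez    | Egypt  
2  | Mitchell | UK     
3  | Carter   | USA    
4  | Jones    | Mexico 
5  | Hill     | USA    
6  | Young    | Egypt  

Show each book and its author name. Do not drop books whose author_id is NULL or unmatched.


LEFT JOIN keeps every row from books (the left table); where author_id has no match in authors, the author columns become NULL. Walk through each book:
  - book 1 (Paper Boats): author_id=NULL, no match -> kept with NULL
  - book 2 (River Crossing): author_id=5 -> matches Hill
  - book 3 (Midnight Sun): author_id=NULL, no match -> kept with NULL
  - book 4 (The Red Mountain): author_id=3 -> matches Carter
  - book 5 (The Last Train): author_id=2 -> matches Mitchell
  - book 6 (Hollow Hills): author_id=2 -> matches Mitchell
All 6 rows appear; 2 have NULL author.

SQL:
SELECT a.title, b.name AS author
FROM books a
LEFT JOIN authors b ON a.author_id = b.id

Result:
title            | author  
-----------------+---------
Paper Boats      | NULL    
River Crossing   | Hill    
Midnight Sun     | NULL    
The Red Mountain | Carter  
The Last Train   | Mitchell
Hollow Hills     | Mitchell


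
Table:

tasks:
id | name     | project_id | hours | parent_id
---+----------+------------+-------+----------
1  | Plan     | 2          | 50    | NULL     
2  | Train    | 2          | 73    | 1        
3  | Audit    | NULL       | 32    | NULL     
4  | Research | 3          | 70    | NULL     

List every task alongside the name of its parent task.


This is a self-join: tasks is joined to a second copy of itself, matching each row's parent_id to another row's id. Use LEFT JOIN so rows with parent_id=NULL are kept.
  - task 1 (Plan): parent_id=NULL -> NULL
  - task 2 (Train): parent_id=1 -> Plan
  - task 3 (Audit): parent_id=NULL -> NULL
  - task 4 (Research): parent_id=NULL -> NULL

SQL:
SELECT a.name AS item, b.name AS parent
FROM tasks a
LEFT JOIN tasks b ON a.parent_id = b.id

Result:
item     | parent
---------+-------
Plan     | NULL  
Train    | Plan  
Audit    | NULL  
Research | NULL  


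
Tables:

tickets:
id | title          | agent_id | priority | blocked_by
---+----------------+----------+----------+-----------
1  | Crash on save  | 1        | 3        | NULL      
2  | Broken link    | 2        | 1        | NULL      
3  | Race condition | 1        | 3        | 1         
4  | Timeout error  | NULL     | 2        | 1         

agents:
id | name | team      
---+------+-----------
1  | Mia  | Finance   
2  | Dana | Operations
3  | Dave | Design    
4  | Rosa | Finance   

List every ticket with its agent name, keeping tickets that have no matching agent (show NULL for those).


LEFT JOIN keeps every row from tickets (the left table); where agent_id has no match in agents, the agent columns become NULL. Walk through each ticket:
  - ticket 1 (Crash on save): agent_id=1 -> matches Mia
  - ticket 2 (Broken link): agent_id=2 -> matches Dana
  - ticket 3 (Race condition): agent_id=1 -> matches Mia
  - ticket 4 (Timeout error): agent_id=NULL, no match -> kept with NULL
All 4 rows appear; 1 has NULL agent.

SQL:
SELECT a.title, b.name AS agent
FROM tickets a
LEFT JOIN agents b ON a.agent_id = b.id

Result:
title          | agent
---------------+------
Crash on save  | Mia  
Broken link    | Dana 
Race condition | Mia  
Timeout error  | NULL 


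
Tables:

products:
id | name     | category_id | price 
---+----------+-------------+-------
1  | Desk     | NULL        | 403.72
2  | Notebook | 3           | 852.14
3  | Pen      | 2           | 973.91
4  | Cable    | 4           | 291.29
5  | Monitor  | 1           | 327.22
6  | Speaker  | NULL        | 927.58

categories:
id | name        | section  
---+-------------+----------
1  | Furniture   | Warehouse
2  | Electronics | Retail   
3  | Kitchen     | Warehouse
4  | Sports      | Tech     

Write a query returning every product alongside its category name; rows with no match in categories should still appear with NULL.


LEFT JOIN keeps every row from products (the left table); where category_id has no match in categories, the category columns become NULL. Walk through each product:
  - product 1 (Desk): category_id=NULL, no match -> kept with NULL
  - product 2 (Notebook): category_id=3 -> matches Kitchen
  - product 3 (Pen): category_id=2 -> matches Electronics
  - product 4 (Cable): category_id=4 -> matches Sports
  - product 5 (Monitor): category_id=1 -> matches Furniture
  - product 6 (Speaker): category_id=NULL, no match -> kept with NULL
All 6 rows appear; 2 have NULL category.

SQL:
SELECT a.name, b.name AS category
FROM products a
LEFT JOIN categories b ON a.category_id = b.id

Result:
name     | category   
---------+------------
Desk     | NULL       
Notebook | Kitchen    
Pen      | Electronics
Cable    | Sports     
Monitor  | Furniture  
Speaker  | NULL       


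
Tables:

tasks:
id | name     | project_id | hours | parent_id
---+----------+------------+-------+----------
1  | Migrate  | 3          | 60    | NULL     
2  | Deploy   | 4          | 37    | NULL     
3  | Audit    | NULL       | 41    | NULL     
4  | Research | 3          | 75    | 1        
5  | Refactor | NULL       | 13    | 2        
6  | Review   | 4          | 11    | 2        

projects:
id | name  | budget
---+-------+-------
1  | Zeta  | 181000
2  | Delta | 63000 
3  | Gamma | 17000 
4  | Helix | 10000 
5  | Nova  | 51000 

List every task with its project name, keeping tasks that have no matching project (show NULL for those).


LEFT JOIN keeps every row from tasks (the left table); where project_id has no match in projects, the project columns become NULL. Walk through each task:
  - task 1 (Migrate): project_id=3 -> matches Gamma
  - task 2 (Deploy): project_id=4 -> matches Helix
  - task 3 (Audit): project_id=NULL, no match -> kept with NULL
  - task 4 (Research): project_id=3 -> matches Gamma
  - task 5 (Refactor): project_id=NULL, no match -> kept with NULL
  - task 6 (Review): project_id=4 -> matches Helix
All 6 rows appear; 2 have NULL project.

SQL:
SELECT a.name, b.name AS project
FROM tasks a
LEFT JOIN projects b ON a.project_id = b.id

Result:
name     | project
---------+--------
Migrate  | Gamma  
Deploy   | Helix  
Audit    | NULL   
Research | Gamma  
Refactor | NULL   
Review   | Helix  


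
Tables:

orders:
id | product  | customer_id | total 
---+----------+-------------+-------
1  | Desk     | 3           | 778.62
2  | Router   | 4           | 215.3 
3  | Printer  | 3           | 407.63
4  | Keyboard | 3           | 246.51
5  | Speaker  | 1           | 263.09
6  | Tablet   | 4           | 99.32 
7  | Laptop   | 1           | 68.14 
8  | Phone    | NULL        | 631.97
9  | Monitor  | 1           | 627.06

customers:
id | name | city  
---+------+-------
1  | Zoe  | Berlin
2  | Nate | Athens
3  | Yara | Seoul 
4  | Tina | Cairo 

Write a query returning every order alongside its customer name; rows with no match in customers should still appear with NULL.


LEFT JOIN keeps every row from orders (the left table); where customer_id has no match in customers, the customer columns become NULL. Walk through each order:
  - order 1 (Desk): customer_id=3 -> matches Yara
  - order 2 (Router): customer_id=4 -> matches Tina
  - order 3 (Printer): customer_id=3 -> matches Yara
  - order 4 (Keyboard): customer_id=3 -> matches Yara
  - order 5 (Speaker): customer_id=1 -> matches Zoe
  - order 6 (Tablet): customer_id=4 -> matches Tina
  - order 7 (Laptop): customer_id=1 -> matches Zoe
  - order 8 (Phone): customer_id=NULL, no match -> kept with NULL
  - order 9 (Monitor): customer_id=1 -> matches Zoe
All 9 rows appear; 1 has NULL customer.

SQL:
SELECT a.product, b.name AS customer
FROM orders a
LEFT JOIN customers b ON a.customer_id = b.id

Result:
product  | customer
---------+---------
Desk     | Yara    
Router   | Tina    
Printer  | Yara    
Keyboard | Yara    
Speaker  | Zoe     
Tablet   | Tina    
Laptop   | Zoe     
Phone    | NULL    
Monitor  | Zoe     


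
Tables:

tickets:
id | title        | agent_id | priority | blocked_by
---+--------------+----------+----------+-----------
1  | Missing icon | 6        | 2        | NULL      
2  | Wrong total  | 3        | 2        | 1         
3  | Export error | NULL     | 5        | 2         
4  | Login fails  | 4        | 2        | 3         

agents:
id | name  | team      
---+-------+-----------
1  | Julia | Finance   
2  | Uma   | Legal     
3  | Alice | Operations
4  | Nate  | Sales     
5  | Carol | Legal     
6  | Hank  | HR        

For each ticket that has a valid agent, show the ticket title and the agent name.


INNER JOIN keeps only tickets rows whose agent_id matches an id in agents. Walk through each ticket:
  - ticket 1 (Missing icon): agent_id=6 -> matches Hank
  - ticket 2 (Wrong total): agent_id=3 -> matches Alice
  - ticket 3 (Export error): agent_id=NULL, no match -> dropped
  - ticket 4 (Login fails): agent_id=4 -> matches Nate
So 1 of 4 rows is dropped.

SQL:
SELECT a.title, b.name AS agent
FROM tickets a
INNER JOIN agents b ON a.agent_id = b.id

Result:
title        | agent
-------------+------
Missing icon | Hank 
Wrong total  | Alice
Login fails  | Nate 


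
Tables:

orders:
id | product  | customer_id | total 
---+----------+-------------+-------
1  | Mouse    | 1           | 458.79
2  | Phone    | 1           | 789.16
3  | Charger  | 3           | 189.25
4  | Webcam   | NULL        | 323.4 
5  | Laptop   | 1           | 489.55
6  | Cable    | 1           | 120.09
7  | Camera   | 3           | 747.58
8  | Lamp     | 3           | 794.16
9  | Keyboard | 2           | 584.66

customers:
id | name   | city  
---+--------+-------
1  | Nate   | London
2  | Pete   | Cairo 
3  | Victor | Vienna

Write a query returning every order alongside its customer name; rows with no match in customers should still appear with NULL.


LEFT JOIN keeps every row from orders (the left table); where customer_id has no match in customers, the customer columns become NULL. Walk through each order:
  - order 1 (Mouse): customer_id=1 -> matches Nate
  - order 2 (Phone): customer_id=1 -> matches Nate
  - order 3 (Charger): customer_id=3 -> matches Victor
  - order 4 (Webcam): customer_id=NULL, no match -> kept with NULL
  - order 5 (Laptop): customer_id=1 -> matches Nate
  - order 6 (Cable): customer_id=1 -> matches Nate
  - order 7 (Camera): customer_id=3 -> matches Victor
  - order 8 (Lamp): customer_id=3 -> matches Victor
  - order 9 (Keyboard): customer_id=2 -> matches Pete
All 9 rows appear; 1 has NULL customer.

SQL:
SELECT a.product, b.name AS customer
FROM orders a
LEFT JOIN customers b ON a.customer_id = b.id

Result:
product  | customer
---------+---------
Mouse    | Nate    
Phone    | Nate    
Charger  | Victor  
Webcam   | NULL    
Laptop   | Nate    
Cable    | Nate    
Camera   | Victor  
Lamp     | Victor  
Keyboard | Pete    


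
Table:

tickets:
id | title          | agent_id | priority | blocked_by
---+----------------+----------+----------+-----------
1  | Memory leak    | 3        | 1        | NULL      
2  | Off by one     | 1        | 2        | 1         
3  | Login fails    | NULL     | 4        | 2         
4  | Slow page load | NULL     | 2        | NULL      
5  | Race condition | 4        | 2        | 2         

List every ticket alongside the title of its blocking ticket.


This is a self-join: tickets is joined to a second copy of itself, matching each row's blocked_by to another row's id. Use LEFT JOIN so rows with blocked_by=NULL are kept.
  - ticket 1 (Memory leak): blocked_by=NULL -> NULL
  - ticket 2 (Off by one): blocked_by=1 -> Memory leak
  - ticket 3 (Login fails): blocked_by=2 -> Off by one
  - ticket 4 (Slow page load): blocked_by=NULL -> NULL
  - ticket 5 (Race condition): blocked_by=2 -> Off by one

SQL:
SELECT a.title AS item, b.title AS blocked_by
FROM tickets a
LEFT JOIN tickets b ON a.blocked_by = b.id

Result:
item           | blocked_by 
---------------+------------
Memory leak    | NULL       
Off by one     | Memory leak
Login fails    | Off by one 
Slow page load | NULL       
Race condition | Off by one 


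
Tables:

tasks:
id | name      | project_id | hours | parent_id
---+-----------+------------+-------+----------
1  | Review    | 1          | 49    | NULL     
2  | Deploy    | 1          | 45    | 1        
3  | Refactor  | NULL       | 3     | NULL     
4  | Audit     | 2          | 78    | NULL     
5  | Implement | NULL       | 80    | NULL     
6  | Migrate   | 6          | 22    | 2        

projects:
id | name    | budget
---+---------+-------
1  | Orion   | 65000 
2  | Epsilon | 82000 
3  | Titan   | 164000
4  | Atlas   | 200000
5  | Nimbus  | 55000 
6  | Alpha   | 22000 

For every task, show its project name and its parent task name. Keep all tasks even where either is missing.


Two LEFT JOINs from the same base table tasks: one to projects via project_id, one to tasks itself via parent_id. Both are LEFT so every task is preserved.
Match against projects:
  - task 1 (Review): project_id=1 -> matches Orion
  - task 2 (Deploy): project_id=1 -> matches Orion
  - task 3 (Refactor): project_id=NULL, no match -> kept with NULL
  - task 4 (Audit): project_id=2 -> matches Epsilon
  - task 5 (Implement): project_id=NULL, no match -> kept with NULL
  - task 6 (Migrate): project_id=6 -> matches Alpha
Match against tasks (self):
  - task 1 (Review): parent_id=NULL -> NULL
  - task 2 (Deploy): parent_id=1 -> Review
  - task 3 (Refactor): parent_id=NULL -> NULL
  - task 4 (Audit): parent_id=NULL -> NULL
  - task 5 (Implement): parent_id=NULL -> NULL
  - task 6 (Migrate): parent_id=2 -> Deploy

SQL:
SELECT a.name, b.name AS project, c.name AS parent
FROM tasks a
LEFT JOIN projects b ON a.project_id = b.id
LEFT JOIN tasks c ON a.parent_id = c.id

Result:
name      | project | parent
----------+---------+-------
Review    | Orion   | NULL  
Deploy    | Orion   | Review
Refactor  | NULL    | NULL  
Audit     | Epsilon | NULL  
Implement | NULL    | NULL  
Migrate   | Alpha   | Deploy


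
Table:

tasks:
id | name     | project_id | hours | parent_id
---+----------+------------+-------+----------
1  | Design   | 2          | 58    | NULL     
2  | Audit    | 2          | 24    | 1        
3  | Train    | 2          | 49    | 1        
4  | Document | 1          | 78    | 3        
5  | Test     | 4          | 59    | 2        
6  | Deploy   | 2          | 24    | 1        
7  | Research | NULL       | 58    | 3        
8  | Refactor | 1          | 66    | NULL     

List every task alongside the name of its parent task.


This is a self-join: tasks is joined to a second copy of itself, matching each row's parent_id to another row's id. Use LEFT JOIN so rows with parent_id=NULL are kept.
  - task 1 (Design): parent_id=NULL -> NULL
  - task 2 (Audit): parent_id=1 -> Design
  - task 3 (Train): parent_id=1 -> Design
  - task 4 (Document): parent_id=3 -> Train
  - task 5 (Test): parent_id=2 -> Audit
  - task 6 (Deploy): parent_id=1 -> Design
  - task 7 (Research): parent_id=3 -> Train
  - task 8 (Refactor): parent_id=NULL -> NULL

SQL:
SELECT a.name AS item, b.name AS parent
FROM tasks a
LEFT JOIN tasks b ON a.parent_id = b.id

Result:
item     | parent
---------+-------
Design   | NULL  
Audit    | Design
Train    | Design
Document | Train 
Test     | Audit 
Deploy   | Design
Research | Train 
Refactor | NULL  


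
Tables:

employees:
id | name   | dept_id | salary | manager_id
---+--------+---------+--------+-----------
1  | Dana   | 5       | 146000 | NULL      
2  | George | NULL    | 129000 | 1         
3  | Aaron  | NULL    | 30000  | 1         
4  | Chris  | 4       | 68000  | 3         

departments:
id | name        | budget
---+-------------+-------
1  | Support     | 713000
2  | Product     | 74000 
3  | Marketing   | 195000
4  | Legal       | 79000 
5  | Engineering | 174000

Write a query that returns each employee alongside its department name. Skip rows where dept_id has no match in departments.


INNER JOIN keeps only employees rows whose dept_id matches an id in departments. Walk through each employee:
  - employee 1 (Dana): dept_id=5 -> matches Engineering
  - employee 2 (George): dept_id=NULL, no match -> dropped
  - employee 3 (Aaron): dept_id=NULL, no match -> dropped
  - employee 4 (Chris): dept_id=4 -> matches Legal
So 2 of 4 rows are dropped.

SQL:
SELECT a.name, b.name AS department
FROM employees a
INNER JOIN departments b ON a.dept_id = b.id

Result:
name  | department 
------+------------
Dana  | Engineering
Chris | Legal      


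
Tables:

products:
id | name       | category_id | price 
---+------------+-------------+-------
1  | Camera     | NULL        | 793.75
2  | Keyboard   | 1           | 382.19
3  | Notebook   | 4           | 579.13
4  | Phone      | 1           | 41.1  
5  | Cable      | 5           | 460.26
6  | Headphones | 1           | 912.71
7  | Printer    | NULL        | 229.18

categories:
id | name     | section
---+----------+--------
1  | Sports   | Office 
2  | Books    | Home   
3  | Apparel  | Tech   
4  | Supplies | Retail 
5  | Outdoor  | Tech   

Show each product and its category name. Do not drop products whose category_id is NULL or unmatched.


LEFT JOIN keeps every row from products (the left table); where category_id has no match in categories, the category columns become NULL. Walk through each product:
  - product 1 (Camera): category_id=NULL, no match -> kept with NULL
  - product 2 (Keyboard): category_id=1 -> matches Sports
  - product 3 (Notebook): category_id=4 -> matches Supplies
  - product 4 (Phone): category_id=1 -> matches Sports
  - product 5 (Cable): category_id=5 -> matches Outdoor
  - product 6 (Headphones): category_id=1 -> matches Sports
  - product 7 (Printer): category_id=NULL, no match -> kept with NULL
All 7 rows appear; 2 have NULL category.

SQL:
SELECT a.name, b.name AS category
FROM products a
LEFT JOIN categories b ON a.category_id = b.id

Result:
name       | category
-----------+---------
Camera     | NULL    
Keyboard   | Sports  
Notebook   | Supplies
Phone      | Sports  
Cable      | Outdoor 
Headphones | Sports  
Printer    | NULL    


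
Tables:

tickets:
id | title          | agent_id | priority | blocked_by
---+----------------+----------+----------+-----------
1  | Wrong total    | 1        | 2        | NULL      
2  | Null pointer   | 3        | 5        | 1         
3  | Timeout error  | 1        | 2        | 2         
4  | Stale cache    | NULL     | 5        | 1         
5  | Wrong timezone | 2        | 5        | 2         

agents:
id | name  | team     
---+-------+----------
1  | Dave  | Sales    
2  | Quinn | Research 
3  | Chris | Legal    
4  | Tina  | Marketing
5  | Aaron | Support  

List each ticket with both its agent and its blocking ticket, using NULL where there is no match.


Two LEFT JOINs from the same base table tickets: one to agents via agent_id, one to tickets itself via blocked_by. Both are LEFT so every ticket is preserved.
Match against agents:
  - ticket 1 (Wrong total): agent_id=1 -> matches Dave
  - ticket 2 (Null pointer): agent_id=3 -> matches Chris
  - ticket 3 (Timeout error): agent_id=1 -> matches Dave
  - ticket 4 (Stale cache): agent_id=NULL, no match -> kept with NULL
  - ticket 5 (Wrong timezone): agent_id=2 -> matches Quinn
Match against tickets (self):
  - ticket 1 (Wrong total): blocked_by=NULL -> NULL
  - ticket 2 (Null pointer): blocked_by=1 -> Wrong total
  - ticket 3 (Timeout error): blocked_by=2 -> Null pointer
  - ticket 4 (Stale cache): blocked_by=1 -> Wrong total
  - ticket 5 (Wrong timezone): blocked_by=2 -> Null pointer

SQL:
SELECT a.title, b.name AS agent, c.title AS blocked_by
FROM tickets a
LEFT JOIN agents b ON a.agent_id = b.id
LEFT JOIN tickets c ON a.blocked_by = c.id

Result:
title          | agent | blocked_by  
---------------+-------+-------------
Wrong total    | Dave  | NULL        
Null pointer   | Chris | Wrong total 
Timeout error  | Dave  | Null pointer
Stale cache    | NULL  | Wrong total 
Wrong timezone | Quinn | Null pointer


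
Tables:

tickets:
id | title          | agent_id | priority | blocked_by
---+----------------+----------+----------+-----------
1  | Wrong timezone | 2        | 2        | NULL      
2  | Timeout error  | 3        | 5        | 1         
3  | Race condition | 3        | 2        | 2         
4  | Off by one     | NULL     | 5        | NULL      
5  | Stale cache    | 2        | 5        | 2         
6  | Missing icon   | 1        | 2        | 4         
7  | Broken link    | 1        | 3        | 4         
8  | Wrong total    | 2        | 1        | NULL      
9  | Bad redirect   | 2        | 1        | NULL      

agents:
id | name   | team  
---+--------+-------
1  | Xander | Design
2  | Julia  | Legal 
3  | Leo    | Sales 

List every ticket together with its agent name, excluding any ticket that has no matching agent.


INNER JOIN keeps only tickets rows whose agent_id matches an id in agents. Walk through each ticket:
  - ticket 1 (Wrong timezone): agent_id=2 -> matches Julia
  - ticket 2 (Timeout error): agent_id=3 -> matches Leo
  - ticket 3 (Race condition): agent_id=3 -> matches Leo
  - ticket 4 (Off by one): agent_id=NULL, no match -> dropped
  - ticket 5 (Stale cache): agent_id=2 -> matches Julia
  - ticket 6 (Missing icon): agent_id=1 -> matches Xander
  - ticket 7 (Broken link): agent_id=1 -> matches Xander
  - ticket 8 (Wrong total): agent_id=2 -> matches Julia
  - ticket 9 (Bad redirect): agent_id=2 -> matches Julia
So 1 of 9 rows is dropped.

SQL:
SELECT a.title, b.name AS agent
FROM tickets a
INNER JOIN agents b ON a.agent_id = b.id

Result:
title          | agent 
---------------+-------
Wrong timezone | Julia 
Timeout error  | Leo   
Race condition | Leo   
Stale cache    | Julia 
Missing icon   | Xander
Broken link    | Xander
Wrong total    | Julia 
Bad redirect   | Julia 


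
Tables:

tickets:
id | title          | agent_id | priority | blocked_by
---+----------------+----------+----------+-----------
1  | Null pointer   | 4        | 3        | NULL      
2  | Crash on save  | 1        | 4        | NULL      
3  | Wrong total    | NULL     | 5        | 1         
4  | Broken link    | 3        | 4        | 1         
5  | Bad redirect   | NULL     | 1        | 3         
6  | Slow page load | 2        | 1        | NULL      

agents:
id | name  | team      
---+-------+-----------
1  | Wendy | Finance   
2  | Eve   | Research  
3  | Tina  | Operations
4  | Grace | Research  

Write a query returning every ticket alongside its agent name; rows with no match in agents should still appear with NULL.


LEFT JOIN keeps every row from tickets (the left table); where agent_id has no match in agents, the agent columns become NULL. Walk through each ticket:
  - ticket 1 (Null pointer): agent_id=4 -> matches Grace
  - ticket 2 (Crash on save): agent_id=1 -> matches Wendy
  - ticket 3 (Wrong total): agent_id=NULL, no match -> kept with NULL
  - ticket 4 (Broken link): agent_id=3 -> matches Tina
  - ticket 5 (Bad redirect): agent_id=NULL, no match -> kept with NULL
  - ticket 6 (Slow page load): agent_id=2 -> matches Eve
All 6 rows appear; 2 have NULL agent.

SQL:
SELECT a.title, b.name AS agent
FROM tickets a
LEFT JOIN agents b ON a.agent_id = b.id

Result:
title          | agent
---------------+------
Null pointer   | Grace
Crash on save  | Wendy
Wrong total    | NULL 
Broken link    | Tina 
Bad redirect   | NULL 
Slow page load | Eve  


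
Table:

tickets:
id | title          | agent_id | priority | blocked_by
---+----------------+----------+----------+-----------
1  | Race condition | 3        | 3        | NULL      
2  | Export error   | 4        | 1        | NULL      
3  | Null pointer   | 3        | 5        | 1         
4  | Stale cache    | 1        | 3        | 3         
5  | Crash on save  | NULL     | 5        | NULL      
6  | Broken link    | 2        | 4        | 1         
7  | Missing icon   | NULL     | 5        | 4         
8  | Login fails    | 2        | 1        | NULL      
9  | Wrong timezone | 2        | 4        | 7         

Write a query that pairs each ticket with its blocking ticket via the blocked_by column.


This is a self-join: tickets is joined to a second copy of itself, matching each row's blocked_by to another row's id. Use LEFT JOIN so rows with blocked_by=NULL are kept.
  - ticket 1 (Race condition): blocked_by=NULL -> NULL
  - ticket 2 (Export error): blocked_by=NULL -> NULL
  - ticket 3 (Null pointer): blocked_by=1 -> Race condition
  - ticket 4 (Stale cache): blocked_by=3 -> Null pointer
  - ticket 5 (Crash on save): blocked_by=NULL -> NULL
  - ticket 6 (Broken link): blocked_by=1 -> Race condition
  - ticket 7 (Missing icon): blocked_by=4 -> Stale cache
  - ticket 8 (Login fails): blocked_by=NULL -> NULL
  - ticket 9 (Wrong timezone): blocked_by=7 -> Missing icon

SQL:
SELECT a.title AS item, b.title AS blocked_by
FROM tickets a
LEFT JOIN tickets b ON a.blocked_by = b.id

Result:
item           | blocked_by    
---------------+---------------
Race condition | NULL          
Export error   | NULL          
Null pointer   | Race condition
Stale cache    | Null pointer  
Crash on save  | NULL          
Broken link    | Race condition
Missing icon   | Stale cache   
Login fails    | NULL          
Wrong timezone | Missing icon  
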